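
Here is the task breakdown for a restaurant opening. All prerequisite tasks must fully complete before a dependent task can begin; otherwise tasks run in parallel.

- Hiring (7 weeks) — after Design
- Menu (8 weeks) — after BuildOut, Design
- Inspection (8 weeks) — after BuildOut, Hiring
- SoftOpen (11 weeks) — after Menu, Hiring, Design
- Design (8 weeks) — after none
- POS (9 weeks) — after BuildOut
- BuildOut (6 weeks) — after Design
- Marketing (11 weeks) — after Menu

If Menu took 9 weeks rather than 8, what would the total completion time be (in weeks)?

Critical path before the change: Design→BuildOut→Menu→Marketing = 8+6+8+11 = 33 giving 33 weeks.
Menu lies on that path, so at 9 weeks the path becomes 34 weeks.
The critical path is still Design→BuildOut→Menu→Marketing; finish is now 34 weeks.

34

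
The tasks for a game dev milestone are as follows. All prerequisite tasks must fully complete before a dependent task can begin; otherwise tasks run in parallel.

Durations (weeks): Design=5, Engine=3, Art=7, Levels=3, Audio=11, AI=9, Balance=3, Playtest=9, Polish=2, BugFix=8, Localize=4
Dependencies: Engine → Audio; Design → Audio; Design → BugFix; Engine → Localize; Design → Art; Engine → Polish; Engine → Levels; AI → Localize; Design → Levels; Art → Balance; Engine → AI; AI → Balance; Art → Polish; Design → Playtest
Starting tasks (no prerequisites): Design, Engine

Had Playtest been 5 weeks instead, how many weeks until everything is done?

16

Baseline: Design→Audio = 5+11 = 16 → 16 weeks.
Playtest has 2 weeks of float (longest path through it is 14).
The critical path is still Design→Audio; finish is now 16 weeks.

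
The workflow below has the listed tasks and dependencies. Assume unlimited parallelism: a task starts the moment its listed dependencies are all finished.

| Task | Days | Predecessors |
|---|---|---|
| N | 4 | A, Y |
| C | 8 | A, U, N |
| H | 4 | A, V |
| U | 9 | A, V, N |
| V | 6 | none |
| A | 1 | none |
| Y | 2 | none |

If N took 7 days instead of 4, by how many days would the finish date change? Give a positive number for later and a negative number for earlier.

3

Baseline: Y→N→U→C = 2+4+9+8 = 23 → 23 days.
Since N is critical, the +3 change carries straight to that chain (now 26 days).
No other chain overtakes it, so the finish is 26 days.
Change in finish: 26 − 23 = +3 days.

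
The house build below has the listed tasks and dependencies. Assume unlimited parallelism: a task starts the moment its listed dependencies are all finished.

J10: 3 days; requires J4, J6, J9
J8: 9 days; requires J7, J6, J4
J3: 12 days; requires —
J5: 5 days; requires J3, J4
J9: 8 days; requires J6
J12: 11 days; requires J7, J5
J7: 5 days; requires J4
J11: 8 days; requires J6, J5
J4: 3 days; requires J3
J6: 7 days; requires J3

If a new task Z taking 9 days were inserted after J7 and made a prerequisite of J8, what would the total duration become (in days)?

38

Originally the plan takes 31 days.
With Z inserted, J8 now waits for max(J7, J6, J4, Z).
New critical path: J3→J4→J7→Z→J8 = 12+3+5+9+9 = 38 ⇒ 38 days.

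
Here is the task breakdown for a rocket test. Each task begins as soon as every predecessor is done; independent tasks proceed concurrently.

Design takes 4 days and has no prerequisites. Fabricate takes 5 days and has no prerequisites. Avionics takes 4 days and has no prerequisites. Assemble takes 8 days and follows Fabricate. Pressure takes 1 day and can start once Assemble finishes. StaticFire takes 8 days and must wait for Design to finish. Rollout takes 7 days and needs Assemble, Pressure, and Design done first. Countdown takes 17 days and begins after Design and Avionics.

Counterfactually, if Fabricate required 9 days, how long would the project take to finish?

Baseline: Fabricate→Assemble→Pressure→Rollout = 5+8+1+7 = 21 → 21 days.
Fabricate lies on that path, so at 9 days the path becomes 25 days.
That remains the longest chain; total 25 days.

25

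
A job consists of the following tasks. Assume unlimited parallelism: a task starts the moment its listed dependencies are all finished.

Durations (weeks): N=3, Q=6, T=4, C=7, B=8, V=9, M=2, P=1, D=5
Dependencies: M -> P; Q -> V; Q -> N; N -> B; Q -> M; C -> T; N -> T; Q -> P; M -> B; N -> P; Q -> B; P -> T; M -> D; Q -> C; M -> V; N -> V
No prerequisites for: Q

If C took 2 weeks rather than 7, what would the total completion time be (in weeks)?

18

Critical path before the change: Q→N→V = 6+3+9 = 18 giving 18 weeks.
The longest path through C is only 17 weeks, so C has float 1.
No other chain overtakes it, so the finish is 18 weeks.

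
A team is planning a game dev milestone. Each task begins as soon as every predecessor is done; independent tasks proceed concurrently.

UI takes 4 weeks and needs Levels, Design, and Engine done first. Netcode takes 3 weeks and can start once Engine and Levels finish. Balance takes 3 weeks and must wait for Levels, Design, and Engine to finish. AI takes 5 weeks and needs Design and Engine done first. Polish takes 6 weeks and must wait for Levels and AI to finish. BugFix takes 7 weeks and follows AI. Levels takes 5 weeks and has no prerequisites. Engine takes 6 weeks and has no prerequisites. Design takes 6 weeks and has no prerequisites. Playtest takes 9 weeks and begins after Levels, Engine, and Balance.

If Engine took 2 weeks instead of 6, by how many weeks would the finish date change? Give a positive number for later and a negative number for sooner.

As given, the longest chain is Engine→AI→BugFix = 6+5+7 = 18, so the finish is 18 weeks.
Engine lies on that path, so at 2 weeks the path becomes 14 weeks.
New critical path: Design→AI→BugFix = 6+5+7 = 18 ⇒ 18 weeks.
Change in finish: 18 − 18 = +0 weeks.

0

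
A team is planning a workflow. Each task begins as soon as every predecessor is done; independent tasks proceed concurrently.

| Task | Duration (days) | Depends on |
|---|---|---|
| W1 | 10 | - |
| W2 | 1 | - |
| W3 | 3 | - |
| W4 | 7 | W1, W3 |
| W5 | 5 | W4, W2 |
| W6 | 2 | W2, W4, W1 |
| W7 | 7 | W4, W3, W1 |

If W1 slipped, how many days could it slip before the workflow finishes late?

0

Critical path: W1→W4→W7 = 10+7+7 = 24, so the finish is 24 days.
Longest path through W1: 24 days (earliest finish 10, latest finish 10).
Float = 24 − 24 = 0.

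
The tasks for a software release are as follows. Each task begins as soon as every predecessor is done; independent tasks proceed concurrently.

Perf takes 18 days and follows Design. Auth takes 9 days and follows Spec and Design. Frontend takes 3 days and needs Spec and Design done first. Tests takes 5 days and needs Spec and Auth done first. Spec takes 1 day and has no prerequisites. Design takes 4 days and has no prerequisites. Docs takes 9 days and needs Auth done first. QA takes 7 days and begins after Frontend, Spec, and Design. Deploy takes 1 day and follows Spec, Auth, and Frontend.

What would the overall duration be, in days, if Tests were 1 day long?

22

Actual critical path: Design→Auth→Docs = 4+9+9 = 22 ⇒ 22 days.
Tests is off the critical path — its longest chain is 18 days, giving 4 of slack.
That remains the longest chain; total 22 days.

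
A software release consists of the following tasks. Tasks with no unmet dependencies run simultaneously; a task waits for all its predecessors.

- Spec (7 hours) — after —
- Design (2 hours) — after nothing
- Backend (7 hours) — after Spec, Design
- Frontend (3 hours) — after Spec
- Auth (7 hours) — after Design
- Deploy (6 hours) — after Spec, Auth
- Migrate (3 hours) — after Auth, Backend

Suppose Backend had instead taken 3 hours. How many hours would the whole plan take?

15

Baseline: Spec→Backend→Migrate = 7+7+3 = 17 → 17 hours.
Backend lies on that path, so at 3 hours the path becomes 13 hours.
New critical path: Design→Auth→Deploy = 2+7+6 = 15 ⇒ 15 hours.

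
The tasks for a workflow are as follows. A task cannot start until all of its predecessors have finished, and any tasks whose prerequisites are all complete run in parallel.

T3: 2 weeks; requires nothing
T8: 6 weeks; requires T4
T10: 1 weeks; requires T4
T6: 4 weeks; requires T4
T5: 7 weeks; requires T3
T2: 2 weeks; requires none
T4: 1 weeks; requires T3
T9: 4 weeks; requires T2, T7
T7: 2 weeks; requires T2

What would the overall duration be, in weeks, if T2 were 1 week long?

9

Baseline: T3→T4→T8 = 2+1+6 = 9 → 9 weeks.
The longest path through T2 is only 8 weeks, so T2 has float 1.
The critical path is still T3→T4→T8; finish is now 9 weeks.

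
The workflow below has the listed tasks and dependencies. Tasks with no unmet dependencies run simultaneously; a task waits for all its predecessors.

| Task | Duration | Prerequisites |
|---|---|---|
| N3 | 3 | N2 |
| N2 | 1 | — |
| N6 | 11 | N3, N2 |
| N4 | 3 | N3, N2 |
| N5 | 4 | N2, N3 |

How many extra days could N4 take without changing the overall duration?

8

The longest chain is N2→N3→N6 = 1+3+11 = 15; overall finish 15 days.
Longest path through N4: 7 days (earliest finish 7, latest finish 15).
Slack of N4 = 12 − 4 = 8 days.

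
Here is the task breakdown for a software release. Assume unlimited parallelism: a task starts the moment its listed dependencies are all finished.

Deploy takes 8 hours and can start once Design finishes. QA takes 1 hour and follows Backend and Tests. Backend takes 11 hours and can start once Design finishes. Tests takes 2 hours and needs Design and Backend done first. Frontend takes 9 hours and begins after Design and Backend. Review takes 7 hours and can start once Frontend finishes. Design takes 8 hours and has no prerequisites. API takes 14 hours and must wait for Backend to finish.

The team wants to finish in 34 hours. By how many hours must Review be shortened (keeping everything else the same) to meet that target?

Current finish: 35 hours; target: 34.
Review is on every critical path, so each hour cut from Review cuts the finish by one (this holds down to a finish of 33).
Need 35 − 34 = 1 hour off Review → Review becomes 6 hours, finish becomes 34.

1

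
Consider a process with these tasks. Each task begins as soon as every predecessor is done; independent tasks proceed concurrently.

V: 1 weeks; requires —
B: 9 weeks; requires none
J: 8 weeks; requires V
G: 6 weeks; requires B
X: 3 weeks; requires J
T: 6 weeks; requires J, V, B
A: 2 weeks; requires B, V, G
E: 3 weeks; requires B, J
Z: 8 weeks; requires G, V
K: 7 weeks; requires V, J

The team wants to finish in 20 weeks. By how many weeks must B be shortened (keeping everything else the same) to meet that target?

Current finish: 23 weeks; target: 20.
B is on every critical path, so each week cut from B cuts the finish by one (this holds down to a finish of 16).
Need 23 − 20 = 3 weeks off B → B becomes 6 weeks, finish becomes 20.

3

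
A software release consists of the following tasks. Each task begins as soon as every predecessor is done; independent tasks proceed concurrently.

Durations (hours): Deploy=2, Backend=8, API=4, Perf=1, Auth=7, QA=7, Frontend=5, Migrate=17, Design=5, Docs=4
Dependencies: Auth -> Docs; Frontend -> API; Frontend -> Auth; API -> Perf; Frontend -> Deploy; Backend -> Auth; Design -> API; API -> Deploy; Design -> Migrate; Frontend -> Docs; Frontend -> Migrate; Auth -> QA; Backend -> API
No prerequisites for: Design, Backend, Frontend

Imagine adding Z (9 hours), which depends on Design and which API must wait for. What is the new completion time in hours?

Originally the schedule takes 22 hours.
With Z inserted, API now waits for max(Frontend, Design, Backend, Z).
New critical path: Design→Migrate = 5+17 = 22 ⇒ 22 hours.

22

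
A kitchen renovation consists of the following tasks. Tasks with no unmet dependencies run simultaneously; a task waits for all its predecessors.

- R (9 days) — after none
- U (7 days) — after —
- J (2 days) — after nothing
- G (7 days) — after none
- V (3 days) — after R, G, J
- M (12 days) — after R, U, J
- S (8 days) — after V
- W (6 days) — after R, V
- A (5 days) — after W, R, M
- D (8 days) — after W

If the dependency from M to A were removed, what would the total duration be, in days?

Original critical path: R→V→W→D = 9+3+6+8 = 26 ⇒ 26 days.
Without M→A, A's earliest start moves from 21 to 18.
After: R→V→W→D = 9+3+6+8 = 26 → 26 days.

26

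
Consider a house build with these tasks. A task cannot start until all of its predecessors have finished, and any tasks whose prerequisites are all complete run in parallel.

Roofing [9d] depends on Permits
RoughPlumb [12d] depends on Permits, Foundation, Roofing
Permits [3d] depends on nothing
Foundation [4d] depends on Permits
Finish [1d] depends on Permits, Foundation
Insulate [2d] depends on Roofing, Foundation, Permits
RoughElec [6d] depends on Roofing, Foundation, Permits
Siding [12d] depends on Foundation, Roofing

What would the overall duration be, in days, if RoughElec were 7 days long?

Critical path before the change: Permits→Roofing→RoughPlumb = 3+9+12 = 24 giving 24 days.
The longest path through RoughElec is only 18 days, so RoughElec has float 6.
The critical path is still Permits→Roofing→RoughPlumb; finish is now 24 days.

24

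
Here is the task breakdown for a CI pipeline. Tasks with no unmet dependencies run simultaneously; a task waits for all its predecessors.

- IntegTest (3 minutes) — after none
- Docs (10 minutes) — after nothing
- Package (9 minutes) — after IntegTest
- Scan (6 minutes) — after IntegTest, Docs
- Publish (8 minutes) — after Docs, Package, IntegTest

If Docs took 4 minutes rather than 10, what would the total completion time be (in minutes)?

20

Actual critical path: IntegTest→Package→Publish = 3+9+8 = 20 ⇒ 20 minutes.
The longest path through Docs is only 18 minutes, so Docs has float 2.
The critical path is still IntegTest→Package→Publish; finish is now 20 minutes.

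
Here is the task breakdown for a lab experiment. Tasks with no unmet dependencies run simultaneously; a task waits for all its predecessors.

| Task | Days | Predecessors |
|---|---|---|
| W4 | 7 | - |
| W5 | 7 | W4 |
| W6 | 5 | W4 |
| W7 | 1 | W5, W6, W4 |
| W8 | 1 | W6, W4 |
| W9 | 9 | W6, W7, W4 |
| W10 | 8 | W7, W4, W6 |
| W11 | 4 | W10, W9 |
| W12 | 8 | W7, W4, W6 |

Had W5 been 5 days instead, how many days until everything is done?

26

The binding path is W4→W5→W7→W9→W11 = 7+7+1+9+4 = 28; finish at 28 days.
W5 lies on that path, so at 5 days the path becomes 26 days.
That remains the longest chain; total 26 days.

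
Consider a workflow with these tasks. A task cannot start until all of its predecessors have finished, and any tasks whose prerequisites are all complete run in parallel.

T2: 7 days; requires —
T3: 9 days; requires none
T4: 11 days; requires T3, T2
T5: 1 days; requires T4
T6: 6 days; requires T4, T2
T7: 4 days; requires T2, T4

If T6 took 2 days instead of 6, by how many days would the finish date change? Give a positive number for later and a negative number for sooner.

Critical path before the change: T3→T4→T6 = 9+11+6 = 26 giving 26 days.
T6 lies on that path, so at 2 days the path becomes 22 days.
New critical path: T3→T4→T7 = 9+11+4 = 24 ⇒ 24 days.
Change in finish: 24 − 26 = -2 days.

-2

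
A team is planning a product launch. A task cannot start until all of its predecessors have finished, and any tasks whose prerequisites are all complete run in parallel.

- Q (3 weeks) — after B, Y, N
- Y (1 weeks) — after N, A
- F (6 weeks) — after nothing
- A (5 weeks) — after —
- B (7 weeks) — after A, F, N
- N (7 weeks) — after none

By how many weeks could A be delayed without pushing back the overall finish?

2

N→B→Q = 7+7+3 = 17 sets the makespan at 17 weeks.
Longest path through A: 15 weeks (earliest finish 5, latest finish 7).
Slack of A = 2 − 0 = 2 weeks.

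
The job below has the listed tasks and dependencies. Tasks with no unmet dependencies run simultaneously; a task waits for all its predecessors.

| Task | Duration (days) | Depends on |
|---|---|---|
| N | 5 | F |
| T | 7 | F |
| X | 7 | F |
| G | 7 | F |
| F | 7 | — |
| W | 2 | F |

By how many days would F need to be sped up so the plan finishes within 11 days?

3

Current finish: 14 days; target: 11.
F is on every critical path, so each day cut from F cuts the finish by one (this holds down to a finish of 8).
Need 14 − 11 = 3 days off F → F becomes 4 days, finish becomes 11.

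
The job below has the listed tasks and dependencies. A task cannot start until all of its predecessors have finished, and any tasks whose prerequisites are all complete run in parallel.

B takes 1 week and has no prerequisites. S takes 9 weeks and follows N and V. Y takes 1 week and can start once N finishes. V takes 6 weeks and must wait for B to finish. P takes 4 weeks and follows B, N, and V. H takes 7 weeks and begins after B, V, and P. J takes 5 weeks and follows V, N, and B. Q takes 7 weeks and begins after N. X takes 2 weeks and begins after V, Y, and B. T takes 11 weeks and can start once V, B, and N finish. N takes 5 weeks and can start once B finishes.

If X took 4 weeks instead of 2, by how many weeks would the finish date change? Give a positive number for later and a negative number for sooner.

0

Actual critical path: B→V→T = 1+6+11 = 18 ⇒ 18 weeks.
The longest path through X is only 9 weeks, so X has float 9.
That remains the longest chain; total 18 weeks.
Change in finish: 18 − 18 = +0 weeks.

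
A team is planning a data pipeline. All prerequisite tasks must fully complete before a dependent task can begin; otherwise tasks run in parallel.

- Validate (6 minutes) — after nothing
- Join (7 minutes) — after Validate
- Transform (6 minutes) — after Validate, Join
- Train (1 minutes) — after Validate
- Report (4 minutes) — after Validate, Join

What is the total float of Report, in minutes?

Critical path: Validate→Join→Transform = 6+7+6 = 19, so the finish is 19 minutes.
Longest path through Report: 17 minutes (earliest finish 17, latest finish 19).
Float = 19 − 17 = 2.

2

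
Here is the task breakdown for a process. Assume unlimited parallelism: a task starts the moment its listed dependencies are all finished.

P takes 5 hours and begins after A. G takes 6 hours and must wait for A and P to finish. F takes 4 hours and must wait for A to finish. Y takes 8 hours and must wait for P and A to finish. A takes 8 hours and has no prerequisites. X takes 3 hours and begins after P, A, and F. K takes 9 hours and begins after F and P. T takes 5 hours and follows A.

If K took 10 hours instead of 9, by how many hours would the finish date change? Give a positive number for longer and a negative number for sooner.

As given, the longest chain is A→P→K = 8+5+9 = 22, so the finish is 22 hours.
K lies on that path, so at 10 hours the path becomes 23 hours.
The critical path is still A→P→K; finish is now 23 hours.
Change in finish: 23 − 22 = +1 hours.

1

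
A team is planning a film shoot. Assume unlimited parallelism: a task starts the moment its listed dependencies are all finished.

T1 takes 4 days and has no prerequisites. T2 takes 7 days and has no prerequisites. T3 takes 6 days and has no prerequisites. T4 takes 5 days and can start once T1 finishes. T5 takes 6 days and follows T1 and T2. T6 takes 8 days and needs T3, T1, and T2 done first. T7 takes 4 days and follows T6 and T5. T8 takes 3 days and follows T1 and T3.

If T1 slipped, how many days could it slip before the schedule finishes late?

Critical path: T2→T6→T7 = 7+8+4 = 19, so the finish is 19 days.
Longest path through T1: 16 days (earliest finish 4, latest finish 7).
So T1 can slip 7 − 4 = 3 days.

3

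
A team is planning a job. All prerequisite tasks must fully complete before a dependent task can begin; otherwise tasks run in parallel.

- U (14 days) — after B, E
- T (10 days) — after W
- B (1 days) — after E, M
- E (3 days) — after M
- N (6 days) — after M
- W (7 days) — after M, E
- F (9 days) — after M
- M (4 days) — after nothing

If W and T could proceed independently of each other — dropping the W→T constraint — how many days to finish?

22

With the dependency in place, M→E→W→T = 4+3+7+10 = 24 sets the finish at 24 days.
Without W→T, T's earliest start moves from 14 to 0.
After: M→E→B→U = 4+3+1+14 = 22 → 22 days.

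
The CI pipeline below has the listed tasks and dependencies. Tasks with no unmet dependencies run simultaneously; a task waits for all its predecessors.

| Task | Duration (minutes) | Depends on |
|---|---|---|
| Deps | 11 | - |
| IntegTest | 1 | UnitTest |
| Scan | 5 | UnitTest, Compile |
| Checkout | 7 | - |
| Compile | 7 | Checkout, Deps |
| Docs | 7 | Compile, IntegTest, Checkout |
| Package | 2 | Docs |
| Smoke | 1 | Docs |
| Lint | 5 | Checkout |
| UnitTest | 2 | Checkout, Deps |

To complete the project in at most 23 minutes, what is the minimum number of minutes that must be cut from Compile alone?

4

Current finish: 27 minutes; target: 23.
Compile is on every critical path, so each minute cut from Compile cuts the finish by one (this holds down to a finish of 23).
Need 27 − 23 = 4 minutes off Compile → Compile becomes 3 minutes, finish becomes 23.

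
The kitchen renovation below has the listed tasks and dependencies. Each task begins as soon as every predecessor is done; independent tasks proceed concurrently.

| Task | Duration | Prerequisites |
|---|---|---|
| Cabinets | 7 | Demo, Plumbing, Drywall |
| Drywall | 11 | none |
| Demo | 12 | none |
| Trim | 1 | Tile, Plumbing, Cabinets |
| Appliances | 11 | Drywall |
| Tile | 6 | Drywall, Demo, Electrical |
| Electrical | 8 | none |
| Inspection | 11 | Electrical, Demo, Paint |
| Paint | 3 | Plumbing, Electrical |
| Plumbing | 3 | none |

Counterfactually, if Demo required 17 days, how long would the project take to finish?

Baseline: Demo→Inspection = 12+11 = 23 → 23 days.
Since Demo is critical, the +5 change carries straight to that chain (now 28 days).
That remains the longest chain; total 28 days.

28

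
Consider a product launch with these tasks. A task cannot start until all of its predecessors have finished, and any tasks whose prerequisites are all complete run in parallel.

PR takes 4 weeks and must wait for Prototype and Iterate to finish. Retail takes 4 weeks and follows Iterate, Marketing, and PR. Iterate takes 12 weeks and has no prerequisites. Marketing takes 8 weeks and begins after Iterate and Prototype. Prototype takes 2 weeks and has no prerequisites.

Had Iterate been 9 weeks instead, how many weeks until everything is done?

21

The binding path is Iterate→Marketing→Retail = 12+8+4 = 24; finish at 24 weeks.
Iterate is on the critical path; changing it to 9 makes that path 21 weeks.
That remains the longest chain; total 21 weeks.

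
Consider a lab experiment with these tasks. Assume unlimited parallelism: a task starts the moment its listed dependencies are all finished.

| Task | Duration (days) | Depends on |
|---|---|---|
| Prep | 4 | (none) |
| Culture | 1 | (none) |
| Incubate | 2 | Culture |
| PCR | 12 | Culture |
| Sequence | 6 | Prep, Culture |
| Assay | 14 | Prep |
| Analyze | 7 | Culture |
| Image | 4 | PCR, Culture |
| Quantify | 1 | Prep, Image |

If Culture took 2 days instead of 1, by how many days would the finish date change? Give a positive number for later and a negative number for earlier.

1

Baseline: Culture→PCR→Image→Quantify = 1+12+4+1 = 18 → 18 days.
Since Culture is critical, the +1 change carries straight to that chain (now 19 days).
No other chain overtakes it, so the finish is 19 days.
Change in finish: 19 − 18 = +1 days.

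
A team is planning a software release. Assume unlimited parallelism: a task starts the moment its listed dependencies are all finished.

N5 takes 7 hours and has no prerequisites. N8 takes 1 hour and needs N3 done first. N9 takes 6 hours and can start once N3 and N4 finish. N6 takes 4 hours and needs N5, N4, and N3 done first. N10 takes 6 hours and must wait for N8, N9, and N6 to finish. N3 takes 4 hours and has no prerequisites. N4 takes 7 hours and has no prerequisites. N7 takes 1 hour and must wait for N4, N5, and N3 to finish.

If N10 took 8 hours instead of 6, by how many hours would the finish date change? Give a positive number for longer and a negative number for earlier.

2

Critical path before the change: N4→N9→N10 = 7+6+6 = 19 giving 19 hours.
N10 lies on that path, so at 8 hours the path becomes 21 hours.
The critical path is still N4→N9→N10; finish is now 21 hours.
Change in finish: 21 − 19 = +2 hours.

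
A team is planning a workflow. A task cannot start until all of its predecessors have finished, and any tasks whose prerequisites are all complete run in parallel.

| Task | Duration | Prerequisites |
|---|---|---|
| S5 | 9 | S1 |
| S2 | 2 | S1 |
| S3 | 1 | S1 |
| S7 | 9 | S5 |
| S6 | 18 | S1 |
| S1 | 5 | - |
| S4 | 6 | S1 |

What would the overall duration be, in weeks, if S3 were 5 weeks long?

As given, the longest chain is S1→S5→S7 = 5+9+9 = 23, so the finish is 23 weeks.
S3 has 17 weeks of float (longest path through it is 6).
That remains the longest chain; total 23 weeks.

23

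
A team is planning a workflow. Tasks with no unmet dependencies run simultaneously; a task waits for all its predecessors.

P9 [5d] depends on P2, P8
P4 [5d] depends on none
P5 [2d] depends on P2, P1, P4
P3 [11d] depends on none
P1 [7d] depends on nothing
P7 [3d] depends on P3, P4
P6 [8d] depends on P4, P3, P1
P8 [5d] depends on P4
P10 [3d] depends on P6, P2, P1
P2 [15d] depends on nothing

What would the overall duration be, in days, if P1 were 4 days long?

Critical path before the change: P3→P6→P10 = 11+8+3 = 22 giving 22 days.
P1 has 4 days of float (longest path through it is 18).
The critical path is still P3→P6→P10; finish is now 22 days.

22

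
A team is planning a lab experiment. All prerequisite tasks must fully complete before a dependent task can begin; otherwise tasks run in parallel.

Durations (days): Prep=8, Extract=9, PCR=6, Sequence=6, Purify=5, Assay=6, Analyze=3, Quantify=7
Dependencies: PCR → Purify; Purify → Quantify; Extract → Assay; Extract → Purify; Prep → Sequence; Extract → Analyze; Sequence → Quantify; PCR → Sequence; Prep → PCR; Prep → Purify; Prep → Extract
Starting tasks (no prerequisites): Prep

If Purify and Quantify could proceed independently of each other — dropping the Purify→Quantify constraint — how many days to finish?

27

Original critical path: Prep→Extract→Purify→Quantify = 8+9+5+7 = 29 ⇒ 29 days.
Without Purify→Quantify, Quantify's earliest start moves from 22 to 20.
The longest chain is now Prep→PCR→Sequence→Quantify = 8+6+6+7 = 27, so the job takes 27 days.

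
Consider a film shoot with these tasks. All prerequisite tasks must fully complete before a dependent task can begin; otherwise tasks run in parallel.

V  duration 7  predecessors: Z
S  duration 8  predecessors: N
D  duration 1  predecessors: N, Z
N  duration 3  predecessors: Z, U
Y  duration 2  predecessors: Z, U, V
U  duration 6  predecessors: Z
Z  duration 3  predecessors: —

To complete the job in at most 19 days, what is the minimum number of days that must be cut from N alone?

1

Current finish: 20 days; target: 19.
N is on every critical path, so each day cut from N cuts the finish by one (this holds down to a finish of 18).
Need 20 − 19 = 1 day off N → N becomes 2 days, finish becomes 19.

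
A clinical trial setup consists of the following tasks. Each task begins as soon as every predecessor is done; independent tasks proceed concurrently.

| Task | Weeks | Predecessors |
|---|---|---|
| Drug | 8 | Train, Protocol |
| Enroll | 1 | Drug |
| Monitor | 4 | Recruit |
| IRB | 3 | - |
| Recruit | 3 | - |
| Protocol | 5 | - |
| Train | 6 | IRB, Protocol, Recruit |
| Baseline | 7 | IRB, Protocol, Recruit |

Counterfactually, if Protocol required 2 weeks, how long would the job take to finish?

18

Baseline: Protocol→Train→Drug→Enroll = 5+6+8+1 = 20 → 20 weeks.
Protocol lies on that path, so at 2 weeks the path becomes 17 weeks.
Now IRB→Train→Drug→Enroll = 3+6+8+1 = 18 is longest, so the finish becomes 18 weeks.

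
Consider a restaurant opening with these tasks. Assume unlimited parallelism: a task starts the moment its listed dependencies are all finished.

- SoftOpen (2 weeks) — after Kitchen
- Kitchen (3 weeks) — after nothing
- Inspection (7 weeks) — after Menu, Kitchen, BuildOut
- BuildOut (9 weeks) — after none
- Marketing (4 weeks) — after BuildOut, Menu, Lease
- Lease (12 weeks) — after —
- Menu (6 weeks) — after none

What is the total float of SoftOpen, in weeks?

11

Lease→Marketing = 12+4 = 16 sets the makespan at 16 weeks.
Longest path through SoftOpen: 5 weeks (earliest finish 5, latest finish 16).
So SoftOpen can slip 16 − 5 = 11 weeks.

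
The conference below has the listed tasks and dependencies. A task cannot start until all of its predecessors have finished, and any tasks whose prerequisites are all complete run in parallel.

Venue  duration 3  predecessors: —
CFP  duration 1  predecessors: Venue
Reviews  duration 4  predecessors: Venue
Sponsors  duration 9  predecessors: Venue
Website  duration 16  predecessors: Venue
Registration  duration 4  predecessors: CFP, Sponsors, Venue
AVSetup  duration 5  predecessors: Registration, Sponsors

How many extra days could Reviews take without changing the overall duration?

The longest chain is Venue→Sponsors→Registration→AVSetup = 3+9+4+5 = 21; overall finish 21 days.
Longest path through Reviews: 7 days (earliest finish 7, latest finish 21).
Slack of Reviews = 17 − 3 = 14 days.

14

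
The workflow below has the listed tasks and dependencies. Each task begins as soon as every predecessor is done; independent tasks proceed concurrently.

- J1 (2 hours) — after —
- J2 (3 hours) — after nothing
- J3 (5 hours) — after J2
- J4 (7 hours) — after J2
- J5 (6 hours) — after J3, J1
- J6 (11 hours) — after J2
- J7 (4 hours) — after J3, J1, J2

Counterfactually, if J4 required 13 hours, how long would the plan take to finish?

As given, the longest chain is J2→J3→J5 = 3+5+6 = 14, so the finish is 14 hours.
The longest path through J4 is only 10 hours, so J4 has float 4.
Now J2→J4 = 3+13 = 16 is longest, so the finish becomes 16 hours.

16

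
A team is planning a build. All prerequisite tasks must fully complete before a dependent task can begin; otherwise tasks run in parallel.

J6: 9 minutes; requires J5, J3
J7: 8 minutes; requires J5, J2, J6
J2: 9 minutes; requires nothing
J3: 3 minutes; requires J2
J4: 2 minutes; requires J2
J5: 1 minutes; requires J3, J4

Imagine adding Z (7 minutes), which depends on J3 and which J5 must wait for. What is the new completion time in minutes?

Originally the schedule takes 30 minutes.
With Z inserted, J5 now waits for max(J3, J4, Z).
New critical path: J2→J3→Z→J5→J6→J7 = 9+3+7+1+9+8 = 37 ⇒ 37 minutes.

37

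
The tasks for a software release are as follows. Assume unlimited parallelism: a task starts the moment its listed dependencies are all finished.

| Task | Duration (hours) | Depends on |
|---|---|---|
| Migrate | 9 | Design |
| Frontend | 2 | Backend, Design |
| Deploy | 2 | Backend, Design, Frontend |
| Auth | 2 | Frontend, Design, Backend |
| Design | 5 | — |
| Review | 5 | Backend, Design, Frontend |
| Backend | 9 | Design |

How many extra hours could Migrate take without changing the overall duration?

7

The longest chain is Design→Backend→Frontend→Review = 5+9+2+5 = 21; overall finish 21 hours.
The longest chain containing Migrate totals 14 hours.
Slack of Migrate = 12 − 5 = 7 hours.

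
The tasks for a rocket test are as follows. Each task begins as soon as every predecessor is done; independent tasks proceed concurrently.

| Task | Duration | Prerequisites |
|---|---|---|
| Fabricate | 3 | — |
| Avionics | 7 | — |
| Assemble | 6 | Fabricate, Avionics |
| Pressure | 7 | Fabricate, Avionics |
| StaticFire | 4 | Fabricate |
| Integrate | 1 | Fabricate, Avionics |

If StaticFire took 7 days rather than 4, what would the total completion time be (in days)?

14

Baseline: Avionics→Pressure = 7+7 = 14 → 14 days.
StaticFire has 7 days of float (longest path through it is 7).
The critical path is still Avionics→Pressure; finish is now 14 days.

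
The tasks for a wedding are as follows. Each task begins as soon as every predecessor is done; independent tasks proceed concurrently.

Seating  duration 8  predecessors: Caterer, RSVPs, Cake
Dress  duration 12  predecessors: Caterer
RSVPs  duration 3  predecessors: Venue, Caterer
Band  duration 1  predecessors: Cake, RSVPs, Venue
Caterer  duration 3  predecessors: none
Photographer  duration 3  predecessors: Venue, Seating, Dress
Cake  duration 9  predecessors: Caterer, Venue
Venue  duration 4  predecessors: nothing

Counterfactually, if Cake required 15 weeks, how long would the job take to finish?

Baseline: Venue→Cake→Seating→Photographer = 4+9+8+3 = 24 → 24 weeks.
Cake lies on that path, so at 15 weeks the path becomes 30 weeks.
That remains the longest chain; total 30 weeks.

30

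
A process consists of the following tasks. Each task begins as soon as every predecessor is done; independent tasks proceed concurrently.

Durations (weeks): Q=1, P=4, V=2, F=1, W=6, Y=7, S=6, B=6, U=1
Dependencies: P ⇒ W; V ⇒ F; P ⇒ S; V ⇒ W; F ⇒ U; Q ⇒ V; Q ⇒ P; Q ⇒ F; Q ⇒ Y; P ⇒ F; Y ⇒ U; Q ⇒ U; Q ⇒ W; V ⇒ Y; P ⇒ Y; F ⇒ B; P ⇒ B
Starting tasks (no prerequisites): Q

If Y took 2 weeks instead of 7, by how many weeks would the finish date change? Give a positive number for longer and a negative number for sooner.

Critical path before the change: Q→P→Y→U = 1+4+7+1 = 13 giving 13 weeks.
Y lies on that path, so at 2 weeks the path becomes 8 weeks.
The binding chain switches to Q→P→F→B = 1+4+1+6 = 12; finish 12 weeks.
Change in finish: 12 − 13 = -1 weeks.

-1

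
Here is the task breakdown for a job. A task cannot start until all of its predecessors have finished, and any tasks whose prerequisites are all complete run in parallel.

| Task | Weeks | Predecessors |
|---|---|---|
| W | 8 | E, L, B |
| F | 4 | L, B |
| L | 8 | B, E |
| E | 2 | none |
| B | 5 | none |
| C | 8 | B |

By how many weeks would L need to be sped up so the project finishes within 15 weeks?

Current finish: 21 weeks; target: 15.
L is on every critical path, so each week cut from L cuts the finish by one (this holds down to a finish of 14).
Need 21 − 15 = 6 weeks off L → L becomes 2 weeks, finish becomes 15.

6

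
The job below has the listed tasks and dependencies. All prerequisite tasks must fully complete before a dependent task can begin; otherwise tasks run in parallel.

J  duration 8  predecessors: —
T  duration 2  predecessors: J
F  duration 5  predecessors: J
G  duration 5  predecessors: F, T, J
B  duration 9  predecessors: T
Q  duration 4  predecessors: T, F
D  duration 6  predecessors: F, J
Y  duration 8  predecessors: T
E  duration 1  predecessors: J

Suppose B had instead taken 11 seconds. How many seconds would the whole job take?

21

Baseline: J→T→B = 8+2+9 = 19 → 19 seconds.
B lies on that path, so at 11 seconds the path becomes 21 seconds.
The critical path is still J→T→B; finish is now 21 seconds.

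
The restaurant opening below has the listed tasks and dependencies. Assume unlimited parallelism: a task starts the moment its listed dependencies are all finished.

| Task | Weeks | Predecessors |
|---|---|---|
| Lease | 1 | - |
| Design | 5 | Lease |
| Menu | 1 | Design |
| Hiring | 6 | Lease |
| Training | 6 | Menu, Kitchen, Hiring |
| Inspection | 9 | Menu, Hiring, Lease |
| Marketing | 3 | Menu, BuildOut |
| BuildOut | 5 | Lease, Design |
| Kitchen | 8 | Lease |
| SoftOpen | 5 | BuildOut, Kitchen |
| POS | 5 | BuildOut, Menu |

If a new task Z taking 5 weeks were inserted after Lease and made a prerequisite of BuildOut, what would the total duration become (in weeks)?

Originally the plan takes 16 weeks.
With Z inserted, BuildOut now waits for max(Lease, Design, Z).
New critical path: Lease→Z→BuildOut→POS = 1+5+5+5 = 16 ⇒ 16 weeks.

16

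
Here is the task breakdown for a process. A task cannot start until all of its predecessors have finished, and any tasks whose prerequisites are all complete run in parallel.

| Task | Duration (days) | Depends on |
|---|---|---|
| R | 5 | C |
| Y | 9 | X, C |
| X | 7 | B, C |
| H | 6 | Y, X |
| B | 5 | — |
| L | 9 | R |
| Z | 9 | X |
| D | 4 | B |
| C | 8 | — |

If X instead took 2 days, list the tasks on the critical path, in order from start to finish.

As given, the longest chain is C→X→Y→H = 8+7+9+6 = 30, so the finish is 30 days.
X is on the critical path; changing it to 2 makes that path 25 days.
The critical path is still C→X→Y→H; finish is now 25 days.

C, X, Y, H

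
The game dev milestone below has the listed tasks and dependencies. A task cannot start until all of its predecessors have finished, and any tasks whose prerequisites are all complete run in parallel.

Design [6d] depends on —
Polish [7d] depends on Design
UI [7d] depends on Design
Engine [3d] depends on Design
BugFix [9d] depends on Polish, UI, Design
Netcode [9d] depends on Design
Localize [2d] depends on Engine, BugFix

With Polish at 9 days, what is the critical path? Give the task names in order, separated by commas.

Design, Polish, BugFix, Localize

As given, the longest chain is Design→Polish→BugFix→Localize = 6+7+9+2 = 24, so the finish is 24 days.
Polish lies on that path, so at 9 days the path becomes 26 days.
The critical path is still Design→Polish→BugFix→Localize; finish is now 26 days.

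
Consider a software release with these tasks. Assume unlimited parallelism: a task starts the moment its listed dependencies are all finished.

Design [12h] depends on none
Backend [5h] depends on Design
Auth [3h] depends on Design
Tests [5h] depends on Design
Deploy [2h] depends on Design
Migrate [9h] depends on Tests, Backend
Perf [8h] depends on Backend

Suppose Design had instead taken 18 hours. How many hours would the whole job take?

32

Baseline: Design→Backend→Migrate = 12+5+9 = 26 → 26 hours.
Design lies on that path, so at 18 hours the path becomes 32 hours.
The critical path is still Design→Backend→Migrate; finish is now 32 hours.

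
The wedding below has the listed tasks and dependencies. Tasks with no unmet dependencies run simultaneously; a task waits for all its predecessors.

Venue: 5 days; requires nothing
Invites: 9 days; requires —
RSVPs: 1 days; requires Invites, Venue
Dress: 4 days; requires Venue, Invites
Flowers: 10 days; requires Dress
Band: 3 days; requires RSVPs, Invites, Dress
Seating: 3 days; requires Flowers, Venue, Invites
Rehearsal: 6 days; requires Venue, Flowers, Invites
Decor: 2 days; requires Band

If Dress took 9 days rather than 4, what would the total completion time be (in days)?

Actual critical path: Invites→Dress→Flowers→Rehearsal = 9+4+10+6 = 29 ⇒ 29 days.
Dress lies on that path, so at 9 days the path becomes 34 days.
That remains the longest chain; total 34 days.

34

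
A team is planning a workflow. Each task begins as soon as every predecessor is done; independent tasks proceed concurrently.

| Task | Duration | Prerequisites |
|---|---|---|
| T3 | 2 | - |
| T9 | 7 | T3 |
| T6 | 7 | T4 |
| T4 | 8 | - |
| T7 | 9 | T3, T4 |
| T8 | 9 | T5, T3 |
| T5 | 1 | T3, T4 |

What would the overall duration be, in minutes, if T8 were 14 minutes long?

As given, the longest chain is T4→T5→T8 = 8+1+9 = 18, so the finish is 18 minutes.
T8 is on the critical path; changing it to 14 makes that path 23 minutes.
The critical path is still T4→T5→T8; finish is now 23 minutes.

23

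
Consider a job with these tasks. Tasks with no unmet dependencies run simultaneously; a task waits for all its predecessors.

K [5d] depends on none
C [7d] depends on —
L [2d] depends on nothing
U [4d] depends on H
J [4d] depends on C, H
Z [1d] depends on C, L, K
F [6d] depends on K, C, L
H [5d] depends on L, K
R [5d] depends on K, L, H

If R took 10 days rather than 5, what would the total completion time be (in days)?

20

As given, the longest chain is K→H→R = 5+5+5 = 15, so the finish is 15 days.
R is on the critical path; changing it to 10 makes that path 20 days.
No other chain overtakes it, so the finish is 20 days.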